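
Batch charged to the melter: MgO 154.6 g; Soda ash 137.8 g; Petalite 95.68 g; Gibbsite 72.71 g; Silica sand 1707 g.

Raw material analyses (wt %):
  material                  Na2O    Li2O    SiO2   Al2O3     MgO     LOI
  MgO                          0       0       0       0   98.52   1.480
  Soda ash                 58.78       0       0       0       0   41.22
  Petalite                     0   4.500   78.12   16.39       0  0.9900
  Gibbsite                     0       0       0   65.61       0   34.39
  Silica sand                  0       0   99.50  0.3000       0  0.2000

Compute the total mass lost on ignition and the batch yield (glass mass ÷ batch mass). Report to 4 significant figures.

Each numeric step carries exact precision at every stage; mid-chain values appear with 4-significant-figure rounding at each printed step. Each reported result sees exactly one rounding — derived quantities (the yield, LOI, glass mass, totals, the five compositions) are recomputed at full precision starting from the weights on 2079 g of glass as quoted within the question or the answer.
Loss on ignition, line by line:
  MgO: 154.6 × 0.01480 = 2.288 g
  Soda ash: 137.8 × 0.4122 = 56.80 g
  Petalite: 95.68 × 0.009900 = 0.9472 g
  Gibbsite: 72.71 × 0.3439 = 25.00 g
  Silica sand: 1707 × 0.002000 = 3.414 g
Total LOI = 88.46 g
Glass = batch − LOI = 2168 − 88.46 = 2079 g

LOI loss = 88.46 g; glass = 2079 g; yield = 95.92%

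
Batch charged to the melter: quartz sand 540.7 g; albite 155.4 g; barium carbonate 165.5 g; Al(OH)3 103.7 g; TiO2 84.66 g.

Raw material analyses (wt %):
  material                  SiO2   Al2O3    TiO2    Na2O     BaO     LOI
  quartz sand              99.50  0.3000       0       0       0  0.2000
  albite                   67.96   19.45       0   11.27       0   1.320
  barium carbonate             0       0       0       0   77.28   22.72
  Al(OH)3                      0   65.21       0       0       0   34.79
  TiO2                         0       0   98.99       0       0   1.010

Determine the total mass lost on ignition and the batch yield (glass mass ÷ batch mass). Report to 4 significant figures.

LOI loss = 77.67 g; glass = 972.3 g; yield = 92.60%

Every computation runs at full float precision throughout — mid-chain values are printed rounded to 4 significant figures alongside each step. A single rounding yields each reported number — the derived quantities (the totals, glass mass, ignition loss, yield, five oxide percentages) are carried starting from the weights on 972.3 g of glass in exact precision exactly as shown in the question or the answer.
LOI of each material in turn:
  quartz sand: 540.7 × 0.002000 = 1.081 g
  albite: 155.4 × 0.01320 = 2.051 g
  barium carbonate: 165.5 × 0.2272 = 37.60 g
  Al(OH)3: 103.7 × 0.3479 = 36.08 g
  TiO2: 84.66 × 0.01010 = 0.8551 g
Total LOI = 77.67 g
Glass = batch − LOI = 1050 − 77.67 = 972.3 g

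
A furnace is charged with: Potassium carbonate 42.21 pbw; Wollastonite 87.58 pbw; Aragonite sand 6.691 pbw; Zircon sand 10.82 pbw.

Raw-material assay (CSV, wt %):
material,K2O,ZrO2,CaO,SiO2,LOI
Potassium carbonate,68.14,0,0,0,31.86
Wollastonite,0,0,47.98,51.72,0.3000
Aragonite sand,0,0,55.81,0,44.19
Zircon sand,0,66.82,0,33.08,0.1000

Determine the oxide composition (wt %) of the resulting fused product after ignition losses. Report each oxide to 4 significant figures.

In-progress results are rounded to 4 significant digits when quoted — each numeric step carries full float precision from first step to last. Exactly one rounding is applied to each reported figure; the derived quantities are rebuilt in full precision (net glass mass, yield, totals, the four compositions, ignition loss) from the batch weights at 130.6 pbw of glass as they appear in question or answer.
Per-oxide mass from batch:
  K2O: 42.21·0.6814 = 28.76 pbw
  ZrO2: 10.82·0.6682 = 7.230 pbw
  CaO: 87.58·0.4798 + 6.691·0.5581 = 45.76 pbw
  SiO2: 87.58·0.5172 + 10.82·0.3308 = 48.88 pbw
LOI: 42.21·0.3186 + 87.58·0.003000 + 6.691·0.4419 + 10.82·0.001000 = 16.68 pbw
batch − LOI leaves glass = 147.3 − 16.68 = 130.6 pbw (matching Σ of the oxides)
each wt % is 100 × oxide ÷ glass

Glass mass = 130.6 pbw (batch 147.3 − LOI 16.68).
Composition: K2O 22.02%, ZrO2 5.535%, CaO 35.03%, SiO2 37.42%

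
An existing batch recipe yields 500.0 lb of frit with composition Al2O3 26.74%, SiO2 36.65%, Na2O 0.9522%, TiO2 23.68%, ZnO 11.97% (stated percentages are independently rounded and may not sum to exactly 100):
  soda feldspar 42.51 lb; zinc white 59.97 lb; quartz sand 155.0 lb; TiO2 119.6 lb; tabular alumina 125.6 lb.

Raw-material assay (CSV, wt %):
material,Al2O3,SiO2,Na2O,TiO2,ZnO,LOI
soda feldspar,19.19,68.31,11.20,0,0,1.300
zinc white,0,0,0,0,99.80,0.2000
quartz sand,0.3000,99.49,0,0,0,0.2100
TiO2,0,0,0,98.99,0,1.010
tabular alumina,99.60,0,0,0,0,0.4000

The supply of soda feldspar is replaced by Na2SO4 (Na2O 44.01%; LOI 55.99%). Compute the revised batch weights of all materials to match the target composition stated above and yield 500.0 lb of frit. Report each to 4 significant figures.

Intermediates are displayed (rounded to 4 significant figures) within the worked lines; the whole derivation maintains full float precision end to end. Every reported result undergoes a single rounding; derived quantities are computed starting from the weights per 500.0 lb of glass in exact precision (totals, ignition loss, the five compositions, glass mass, yield) exactly as shown in either problem or answer.
Target oxide masses per 500.0 lb frit:
  Al2O3: 26.74% × 500.0 = 133.7 lb
  SiO2: 36.65% × 500.0 = 183.2 lb
  Na2O: 0.9522% × 500.0 = 4.761 lb
  TiO2: 23.68% × 500.0 = 118.4 lb
  ZnO: 11.97% × 500.0 = 59.85 lb
A balance pass over the oxides, applying the batch weights above, relative to the basis at hand (oxide sums agree with the targets modulo rounding of the values):
  Al2O3: 184.2·0.003000 + 133.7·0.9960 = 133.7 lb (target 133.7 lb)
  SiO2: 184.2·0.9949 = 183.3 lb (target 183.2 lb)
  Na2O: 10.82·0.4401 = 4.762 lb (target 4.761 lb)
  TiO2: 119.6·0.9899 = 118.4 lb (target 118.4 lb)
  ZnO: 59.97·0.9980 = 59.85 lb (target 59.85 lb)
Auditing the glass mass value: batch total minus LOI = 500.0 lb (summing oxide targets gives 500.0 lb; with the basis standing at 500.0 lb — differing by rounding only).
Batch total: Σ batch = 508.3 lb; ignition loss, Σ(batch × LOI) = 8.308 lb; as yield: glass ÷ batch → 98.37%.

Revised batch per 500.0 lb frit:
  Na2SO4: 10.82 lb
  zinc white: 59.97 lb
  quartz sand: 184.2 lb
  TiO2: 119.6 lb
  tabular alumina: 133.7 lb
Total batch = 508.3 lb; LOI loss = 8.308 lb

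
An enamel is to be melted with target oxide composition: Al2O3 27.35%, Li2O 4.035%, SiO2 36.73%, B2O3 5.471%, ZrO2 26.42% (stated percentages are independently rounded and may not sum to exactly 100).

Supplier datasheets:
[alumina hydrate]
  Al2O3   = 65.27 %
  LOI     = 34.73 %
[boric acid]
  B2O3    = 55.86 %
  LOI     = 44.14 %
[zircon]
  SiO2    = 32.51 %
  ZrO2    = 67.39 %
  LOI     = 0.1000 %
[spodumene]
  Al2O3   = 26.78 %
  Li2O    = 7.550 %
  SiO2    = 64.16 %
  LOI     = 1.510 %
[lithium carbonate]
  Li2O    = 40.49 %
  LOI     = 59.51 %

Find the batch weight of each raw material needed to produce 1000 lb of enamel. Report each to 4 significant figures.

Full precision is kept throughout; working values are displayed, with 4-significant-digit rounding, within the worked lines — a single rounding completes every reported result — derived quantities are re-derived at full precision (the yield, the totals, glass mass, LOI, five oxide percentages) starting from the weights for 1000 lb of glass, as set out in problem or answer.
Target masses of each oxide per 1000 lb enamel:
  Al2O3: 27.35% × 1000 = 273.5 lb
  Li2O: 4.035% × 1000 = 40.35 lb
  SiO2: 36.73% × 1000 = 367.3 lb
  B2O3: 5.471% × 1000 = 54.71 lb
  ZrO2: 26.42% × 1000 = 264.2 lb
Oxide-by-oxide audit with the batch weights as given, versus the basis set out (delivered sums recover each target inside rounding margins):
  Al2O3: 265.7·0.6527 + 373.8·0.2678 = 273.5 lb (target 273.5 lb)
  Li2O: 373.8·0.07550 + 29.95·0.4049 = 40.35 lb (target 40.35 lb)
  SiO2: 392.0·0.3251 + 373.8·0.6416 = 367.3 lb (target 367.3 lb)
  B2O3: 97.94·0.5586 = 54.71 lb (target 54.71 lb)
  ZrO2: 392.0·0.6739 = 264.2 lb (target 264.2 lb)
Mass balance on the glass: total batch − LOI = 1000 lb (the Σ of target masses is 1000 lb; the stated basis being 1000 lb — gaps are rounding artifacts).
Batch grand total — Σ batch = 1159 lb; LOI removed, Σ of batch·LOI: 159.4 lb; glass ÷ batch gives a yield of 86.25%.

Batch per 1000 lb enamel:
  alumina hydrate: 265.7 lb
  boric acid: 97.94 lb
  zircon: 392.0 lb
  spodumene: 373.8 lb
  lithium carbonate: 29.95 lb
Total batch = 1159 lb; LOI loss = 159.4 lb; yield = 86.25%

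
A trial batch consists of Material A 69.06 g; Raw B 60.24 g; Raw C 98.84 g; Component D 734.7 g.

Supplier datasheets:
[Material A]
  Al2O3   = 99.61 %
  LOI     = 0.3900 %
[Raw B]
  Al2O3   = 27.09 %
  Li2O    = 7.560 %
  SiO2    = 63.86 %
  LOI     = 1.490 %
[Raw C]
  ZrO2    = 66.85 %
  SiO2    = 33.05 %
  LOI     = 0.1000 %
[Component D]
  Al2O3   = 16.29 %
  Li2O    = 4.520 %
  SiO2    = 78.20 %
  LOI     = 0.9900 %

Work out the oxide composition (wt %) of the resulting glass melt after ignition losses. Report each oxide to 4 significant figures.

In-progress results appear (rounded to 4 significant digits) as written — all internal work holds exact precision at all times; every reported value is rounded just once. Derived quantities (the four compositions, totals, the yield, LOI, glass mass) are recomputed at full precision from the batch weights at 954.3 g of glass as quoted within question or answer.
Delivered oxide masses:
  Al2O3: 69.06·0.9961 + 60.24·0.2709 + 734.7·0.1629 = 204.8 g
  Li2O: 60.24·0.07560 + 734.7·0.04520 = 37.76 g
  ZrO2: 98.84·0.6685 = 66.07 g
  SiO2: 60.24·0.6386 + 98.84·0.3305 + 734.7·0.7820 = 645.7 g
LOI: 69.06·0.003900 + 60.24·0.01490 + 98.84·0.001000 + 734.7·0.009900 = 8.539 g
The glass mass, total less LOI, = 962.8 − 8.539 = 954.3 g (matching Σ of the oxides)
wt % = oxide mass / glass mass × 100

Glass mass = 954.3 g (batch 962.8 − LOI 8.539).
Composition: Al2O3 21.46%, Li2O 3.957%, ZrO2 6.924%, SiO2 67.66%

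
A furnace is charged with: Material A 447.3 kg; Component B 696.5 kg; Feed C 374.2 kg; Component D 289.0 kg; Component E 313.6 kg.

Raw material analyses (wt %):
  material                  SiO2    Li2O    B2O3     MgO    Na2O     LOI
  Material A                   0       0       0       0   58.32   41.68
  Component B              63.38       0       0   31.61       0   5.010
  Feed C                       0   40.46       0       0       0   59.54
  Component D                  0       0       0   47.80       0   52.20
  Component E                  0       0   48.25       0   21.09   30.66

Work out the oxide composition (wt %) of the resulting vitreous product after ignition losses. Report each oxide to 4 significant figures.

Glass mass = 1429 kg (batch 2121 − LOI 691.1).
Composition: SiO2 30.88%, Li2O 10.59%, B2O3 10.59%, MgO 25.07%, Na2O 22.88%

The intermediate values are printed rounded to four significant digits across the worked steps — all internal work holds full float precision through the solve — every reported value carries a single rounding; all derived quantities, including the five compositions, LOI, totals, the yield, net glass mass, are rebuilt using the weight values at 1429 kg of glass at full precision, as quoted within the problem or the answer.
What the batch supplies per oxide:
  SiO2: 696.5·0.6338 = 441.4 kg
  Li2O: 374.2·0.4046 = 151.4 kg
  B2O3: 313.6·0.4825 = 151.3 kg
  MgO: 696.5·0.3161 + 289.0·0.4780 = 358.3 kg
  Na2O: 447.3·0.5832 + 313.6·0.2109 = 327.0 kg
LOI: 447.3·0.4168 + 696.5·0.05010 + 374.2·0.5954 + 289.0·0.5220 + 313.6·0.3066 = 691.1 kg
The glass mass, total less LOI, = 2121 − 691.1 = 1429 kg (consistent with Σ oxide mass)
oxide / glass × 100 gives the wt %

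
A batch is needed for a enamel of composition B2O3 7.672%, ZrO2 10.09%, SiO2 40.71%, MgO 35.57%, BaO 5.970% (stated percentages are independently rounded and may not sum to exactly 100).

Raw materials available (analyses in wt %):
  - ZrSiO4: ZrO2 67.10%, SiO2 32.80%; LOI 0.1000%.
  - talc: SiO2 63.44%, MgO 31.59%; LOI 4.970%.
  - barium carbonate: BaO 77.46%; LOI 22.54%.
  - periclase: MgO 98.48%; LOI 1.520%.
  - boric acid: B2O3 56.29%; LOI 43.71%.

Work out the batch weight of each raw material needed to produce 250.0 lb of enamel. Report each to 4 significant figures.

Batch per 250.0 lb enamel:
  ZrSiO4: 37.59 lb
  talc: 141.0 lb
  barium carbonate: 19.27 lb
  periclase: 45.07 lb
  boric acid: 34.07 lb
Total batch = 277.0 lb; LOI loss = 26.97 lb; yield = 90.27%

All arithmetic keeps exact precision throughout — values along the way are printed, rounded to 4 significant figures, in the working; every reported figure undergoes a single rounding. The derived quantities, which include the yield, ignition loss, totals, five oxide percentages, glass mass, are computed at full float precision, as written in question or answer, starting from the weights for 250.0 lb of glass.
Oxide-by-oxide targets in 250.0 lb enamel:
  B2O3: 7.672% × 250.0 = 19.18 lb
  ZrO2: 10.09% × 250.0 = 25.22 lb
  SiO2: 40.71% × 250.0 = 101.8 lb
  MgO: 35.57% × 250.0 = 88.92 lb
  BaO: 5.970% × 250.0 = 14.92 lb
A balance pass over the oxides, per the reported batch figures, at the basis given (summed amounts equal target values exact up to rounding of places):
  B2O3: 34.07·0.5629 = 19.18 lb (target 19.18 lb)
  ZrO2: 37.59·0.6710 = 25.22 lb (target 25.22 lb)
  SiO2: 37.59·0.3280 + 141.0·0.6344 = 101.8 lb (target 101.8 lb)
  MgO: 141.0·0.3159 + 45.07·0.9848 = 88.93 lb (target 88.92 lb)
  BaO: 19.27·0.7746 = 14.93 lb (target 14.92 lb)
Glass-mass closure: whole batch net of LOI = 250.0 lb (per-oxide target masses sum to 250.0 lb; basis as stated: 250.0 lb — gaps are rounding artifacts).
Total batch = Σ batch = 277.0 lb; Σ batch·LOI gives LOI loss = 26.97 lb; yield: glass divided by total = 90.27%.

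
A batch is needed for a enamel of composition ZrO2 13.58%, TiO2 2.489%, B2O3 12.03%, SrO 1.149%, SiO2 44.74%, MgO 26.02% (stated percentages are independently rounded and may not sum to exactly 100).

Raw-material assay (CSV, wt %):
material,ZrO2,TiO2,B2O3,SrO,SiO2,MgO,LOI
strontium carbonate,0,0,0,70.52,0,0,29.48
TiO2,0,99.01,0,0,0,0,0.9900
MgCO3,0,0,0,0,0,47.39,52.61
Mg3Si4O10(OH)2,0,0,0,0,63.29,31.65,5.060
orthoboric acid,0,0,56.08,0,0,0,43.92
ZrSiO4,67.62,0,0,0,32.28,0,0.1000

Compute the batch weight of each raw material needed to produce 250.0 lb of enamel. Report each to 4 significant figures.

Batch per 250.0 lb enamel:
  strontium carbonate: 4.073 lb
  TiO2: 6.285 lb
  MgCO3: 36.34 lb
  Mg3Si4O10(OH)2: 151.1 lb
  orthoboric acid: 53.63 lb
  ZrSiO4: 50.21 lb
Total batch = 301.6 lb; LOI loss = 51.63 lb; yield = 82.88%

All arithmetic keeps full precision from first step to last. The intermediate values are displayed, rounded to 4 significant digits, within the worked lines — each reported result undergoes a single rounding; all derived quantities, including the yield, the six compositions, the totals, net glass mass, LOI, are rebuilt from the weighed amounts on 250.0 lb of glass at exact precision, as they appear in the question or the answer.
Per-oxide target masses for 250.0 lb enamel:
  ZrO2: 13.58% × 250.0 = 33.95 lb
  TiO2: 2.489% × 250.0 = 6.222 lb
  B2O3: 12.03% × 250.0 = 30.08 lb
  SrO: 1.149% × 250.0 = 2.872 lb
  SiO2: 44.74% × 250.0 = 111.8 lb
  MgO: 26.02% × 250.0 = 65.05 lb
Balance tally, oxide-wise, using the reported weights, at the basis given (every target is met by its sum within answer rounding):
  ZrO2: 50.21·0.6762 = 33.95 lb (target 33.95 lb)
  TiO2: 6.285·0.9901 = 6.223 lb (target 6.222 lb)
  B2O3: 53.63·0.5608 = 30.08 lb (target 30.08 lb)
  SrO: 4.073·0.7052 = 2.872 lb (target 2.872 lb)
  SiO2: 151.1·0.6329 + 50.21·0.3228 = 111.8 lb (target 111.8 lb)
  MgO: 36.34·0.4739 + 151.1·0.3165 = 65.04 lb (target 65.05 lb)
The glass-mass cross-check: whole batch net of LOI = 250.0 lb (oxide target masses add up to 250.0 lb; the stated basis being 250.0 lb — deltas are rounding alone).
Adding the batch up: Σ batch = 301.6 lb; loss to ignition Σ batch·LOI = 51.63 lb; yield = glass ÷ total batch = 82.88%.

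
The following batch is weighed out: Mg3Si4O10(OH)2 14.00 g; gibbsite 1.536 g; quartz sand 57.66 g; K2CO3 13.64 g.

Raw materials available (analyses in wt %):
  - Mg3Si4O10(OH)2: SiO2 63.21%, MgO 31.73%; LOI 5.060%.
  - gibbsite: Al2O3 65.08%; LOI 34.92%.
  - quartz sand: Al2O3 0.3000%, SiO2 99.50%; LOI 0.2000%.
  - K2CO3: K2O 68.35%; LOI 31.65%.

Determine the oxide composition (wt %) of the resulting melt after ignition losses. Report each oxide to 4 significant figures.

Glass mass = 81.16 g (batch 86.84 − LOI 5.677).
Composition: Al2O3 1.445%, SiO2 81.59%, K2O 11.49%, MgO 5.473%

All internal work maintains full float precision at each step — mid-chain values appear, with 4-significant-digit rounding, in the working. A single rounding produces each reported number — the derived quantities are recomputed starting from the weights on 81.16 g of glass at exact precision (net glass mass, yield, four oxide percentages, the totals, ignition loss), as set out in problem or answer.
Oxide masses out of the charge:
  Al2O3: 1.536·0.6508 + 57.66·0.003000 = 1.173 g
  SiO2: 14.00·0.6321 + 57.66·0.9950 = 66.22 g
  K2O: 13.64·0.6835 = 9.323 g
  MgO: 14.00·0.3173 = 4.442 g
LOI: 14.00·0.05060 + 1.536·0.3492 + 57.66·0.002000 + 13.64·0.3165 = 5.677 g
Resulting glass, batch − LOI: 86.84 − 5.677 = 81.16 g (= Σ oxide masses)
wt % = 100 × oxide mass / glass mass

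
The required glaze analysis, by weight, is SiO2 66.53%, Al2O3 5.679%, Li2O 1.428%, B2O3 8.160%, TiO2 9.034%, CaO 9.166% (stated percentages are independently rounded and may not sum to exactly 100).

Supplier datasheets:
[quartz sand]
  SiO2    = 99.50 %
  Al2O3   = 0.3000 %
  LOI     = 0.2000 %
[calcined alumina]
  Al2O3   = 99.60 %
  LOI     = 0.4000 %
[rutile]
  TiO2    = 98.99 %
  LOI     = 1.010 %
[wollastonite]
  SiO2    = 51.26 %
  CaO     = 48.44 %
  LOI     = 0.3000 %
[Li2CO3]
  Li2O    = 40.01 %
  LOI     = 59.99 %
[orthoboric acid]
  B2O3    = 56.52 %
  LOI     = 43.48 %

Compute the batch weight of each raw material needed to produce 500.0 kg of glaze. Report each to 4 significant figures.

Batch per 500.0 kg glaze:
  quartz sand: 285.6 kg
  calcined alumina: 27.65 kg
  rutile: 45.63 kg
  wollastonite: 94.61 kg
  Li2CO3: 17.85 kg
  orthoboric acid: 72.19 kg
Total batch = 543.5 kg; LOI loss = 43.52 kg; yield = 91.99%

In-progress results are displayed with 4-significant-figure rounding between the steps — every computation carries full float precision from start to finish. Each reported value takes a single rounding. Derived quantities, which include glass mass, yield, six oxide percentages, the totals, LOI, are recomputed in full precision, exactly as printed in the question or the answer, from the weighed amounts for 500.0 kg of glass.
Target oxide masses per 500.0 kg glaze:
  SiO2: 66.53% × 500.0 = 332.6 kg
  Al2O3: 5.679% × 500.0 = 28.40 kg
  Li2O: 1.428% × 500.0 = 7.140 kg
  B2O3: 8.160% × 500.0 = 40.80 kg
  TiO2: 9.034% × 500.0 = 45.17 kg
  CaO: 9.166% × 500.0 = 45.83 kg
Checking each oxide sum given the weights on record, relative to the basis at hand (summed amounts equal target values exact up to rounding of places):
  SiO2: 285.6·0.9950 + 94.61·0.5126 = 332.7 kg (target 332.6 kg)
  Al2O3: 285.6·0.003000 + 27.65·0.9960 = 28.40 kg (target 28.40 kg)
  Li2O: 17.85·0.4001 = 7.142 kg (target 7.140 kg)
  B2O3: 72.19·0.5652 = 40.80 kg (target 40.80 kg)
  TiO2: 45.63·0.9899 = 45.17 kg (target 45.17 kg)
  CaO: 94.61·0.4844 = 45.83 kg (target 45.83 kg)
Auditing the glass mass value: total batch − LOI = 500.0 kg (per-oxide target masses sum to 500.0 kg; against the stated basis, 500.0 kg — gaps are rounding artifacts).
Summing the batch: Σ batch = 543.5 kg; ignition loss, Σ(batch × LOI) = 43.52 kg; glass ÷ batch gives a yield of 91.99%.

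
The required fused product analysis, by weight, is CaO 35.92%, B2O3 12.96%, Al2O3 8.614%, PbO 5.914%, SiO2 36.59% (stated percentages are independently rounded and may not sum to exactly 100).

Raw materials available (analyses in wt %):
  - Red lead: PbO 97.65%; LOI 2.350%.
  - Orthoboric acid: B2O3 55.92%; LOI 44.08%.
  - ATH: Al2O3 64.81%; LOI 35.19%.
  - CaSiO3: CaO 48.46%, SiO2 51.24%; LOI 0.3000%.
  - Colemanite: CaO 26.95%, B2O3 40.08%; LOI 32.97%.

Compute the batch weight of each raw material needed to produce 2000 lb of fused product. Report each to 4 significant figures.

Batch per 2000 lb fused product:
  Red lead: 121.1 lb
  Orthoboric acid: 393.6 lb
  ATH: 265.8 lb
  CaSiO3: 1428 lb
  Colemanite: 97.60 lb
Total batch = 2306 lb; LOI loss = 306.3 lb; yield = 86.72%

In-progress results are displayed, with 4-significant-digit rounding, when written out; each numeric step keeps full precision in every operation; each reported value takes exactly one rounding. The derived quantities, which include ignition loss, the totals, five oxide percentages, net glass mass, the yield, are carried in exact precision, as written in the problem or the answer, using the weight values for 2000 lb of glass.
Per-oxide target masses for 2000 lb fused product:
  CaO: 35.92% × 2000 = 718.4 lb
  B2O3: 12.96% × 2000 = 259.2 lb
  Al2O3: 8.614% × 2000 = 172.3 lb
  PbO: 5.914% × 2000 = 118.3 lb
  SiO2: 36.59% × 2000 = 731.8 lb
Per-oxide balance check per the reported batch figures, on the stated basis (summed amounts equal target values up to rounding of the answer):
  CaO: 1428·0.4846 + 97.60·0.2695 = 718.3 lb (target 718.4 lb)
  B2O3: 393.6·0.5592 + 97.60·0.4008 = 259.2 lb (target 259.2 lb)
  Al2O3: 265.8·0.6481 = 172.3 lb (target 172.3 lb)
  PbO: 121.1·0.9765 = 118.3 lb (target 118.3 lb)
  SiO2: 1428·0.5124 = 731.7 lb (target 731.8 lb)
Glass-mass closure: total charge less LOI = 2000 lb (the Σ of target masses is 2000 lb; against the stated basis, 2000 lb — differing by rounding only).
Adding the batch up: Σ batch = 2306 lb; LOI loss = Σ batch·LOI = 306.3 lb; yield: glass divided by total = 86.72%.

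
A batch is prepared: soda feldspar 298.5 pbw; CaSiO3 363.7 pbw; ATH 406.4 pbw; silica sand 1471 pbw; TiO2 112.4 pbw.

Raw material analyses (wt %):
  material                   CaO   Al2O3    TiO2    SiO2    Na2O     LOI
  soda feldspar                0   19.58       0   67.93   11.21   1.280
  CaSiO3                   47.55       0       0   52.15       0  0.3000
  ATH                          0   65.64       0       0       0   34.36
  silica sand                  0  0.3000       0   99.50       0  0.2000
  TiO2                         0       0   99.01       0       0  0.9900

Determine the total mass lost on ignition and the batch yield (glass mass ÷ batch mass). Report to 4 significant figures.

LOI loss = 148.6 pbw; glass = 2503 pbw; yield = 94.40%

Values along the way are shown rounded to 4 significant figures on the page — each numeric step holds exact precision from start to finish; exactly one rounding is applied to each reported value; all derived quantities are recomputed starting from the weights at 2503 pbw of glass at full float precision (glass mass, LOI, the totals, the five compositions, the yield) precisely as stated by the problem or answer text.
Loss on ignition, line by line:
  soda feldspar: 298.5 × 0.01280 = 3.821 pbw
  CaSiO3: 363.7 × 0.003000 = 1.091 pbw
  ATH: 406.4 × 0.3436 = 139.6 pbw
  silica sand: 1471 × 0.002000 = 2.942 pbw
  TiO2: 112.4 × 0.009900 = 1.113 pbw
Total LOI = 148.6 pbw
Glass = batch − LOI = 2652 − 148.6 = 2503 pbw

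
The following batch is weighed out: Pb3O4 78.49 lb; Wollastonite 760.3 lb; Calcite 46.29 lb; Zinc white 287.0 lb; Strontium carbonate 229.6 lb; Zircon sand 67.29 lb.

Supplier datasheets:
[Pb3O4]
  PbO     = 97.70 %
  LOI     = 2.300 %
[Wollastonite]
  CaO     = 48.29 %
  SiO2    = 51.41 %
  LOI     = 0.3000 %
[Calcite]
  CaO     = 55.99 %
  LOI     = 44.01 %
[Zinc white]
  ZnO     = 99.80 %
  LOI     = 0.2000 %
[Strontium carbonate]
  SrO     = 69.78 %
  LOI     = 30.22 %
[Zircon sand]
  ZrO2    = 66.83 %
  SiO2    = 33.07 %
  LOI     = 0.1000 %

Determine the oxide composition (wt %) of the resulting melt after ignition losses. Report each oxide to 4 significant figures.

Glass mass = 1374 lb (batch 1469 − LOI 94.48).
Composition: ZrO2 3.272%, ZnO 20.84%, PbO 5.579%, SrO 11.66%, CaO 28.60%, SiO2 30.06%

Working values are shown, with 4-significant-figure rounding, across the worked steps; the whole derivation maintains full float precision at each step; every reported value takes exactly one rounding — derived quantities are computed in full precision (totals, six oxide percentages, ignition loss, glass mass, yield) from the batch weights for 1374 lb of glass, as they appear in question or answer.
What the batch supplies per oxide:
  ZrO2: 67.29·0.6683 = 44.97 lb
  ZnO: 287.0·0.9980 = 286.4 lb
  PbO: 78.49·0.9770 = 76.68 lb
  SrO: 229.6·0.6978 = 160.2 lb
  CaO: 760.3·0.4829 + 46.29·0.5599 = 393.1 lb
  SiO2: 760.3·0.5141 + 67.29·0.3307 = 413.1 lb
LOI: 78.49·0.02300 + 760.3·0.003000 + 46.29·0.4401 + 287.0·0.002000 + 229.6·0.3022 + 67.29·0.001000 = 94.48 lb
batch − LOI leaves glass = 1469 − 94.48 = 1374 lb (the oxide masses sum to this)
oxide / glass × 100 gives the wt %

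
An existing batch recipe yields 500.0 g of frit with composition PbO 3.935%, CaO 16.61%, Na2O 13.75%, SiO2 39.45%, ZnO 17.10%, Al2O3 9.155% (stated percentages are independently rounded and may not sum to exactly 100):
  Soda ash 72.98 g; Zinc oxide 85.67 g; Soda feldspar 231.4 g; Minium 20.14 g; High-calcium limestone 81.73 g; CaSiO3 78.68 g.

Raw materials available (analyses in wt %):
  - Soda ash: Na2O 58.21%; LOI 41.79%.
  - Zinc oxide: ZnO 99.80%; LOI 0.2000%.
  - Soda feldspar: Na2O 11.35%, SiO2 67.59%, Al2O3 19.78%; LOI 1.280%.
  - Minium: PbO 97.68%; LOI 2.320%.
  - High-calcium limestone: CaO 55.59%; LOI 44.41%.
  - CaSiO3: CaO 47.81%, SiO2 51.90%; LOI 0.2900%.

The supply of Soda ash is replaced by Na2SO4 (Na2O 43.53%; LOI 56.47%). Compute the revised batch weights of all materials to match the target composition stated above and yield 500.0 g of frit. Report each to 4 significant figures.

Revised batch per 500.0 g frit:
  Na2SO4: 97.60 g
  Zinc oxide: 85.67 g
  Soda feldspar: 231.4 g
  Minium: 20.14 g
  High-calcium limestone: 81.73 g
  CaSiO3: 78.68 g
Total batch = 595.2 g; LOI loss = 95.24 g

All internal work runs at exact precision from first step to last; the intermediate values are displayed rounded to four significant figures on the page — each reported result is rounded only once. The derived quantities, including totals, ignition loss, glass mass, the yield, six oxide percentages, are re-derived from the batch weights for 500.0 g of glass at full precision, as they appear in the problem or answer text.
Oxide-by-oxide targets in 500.0 g frit:
  PbO: 3.935% × 500.0 = 19.68 g
  CaO: 16.61% × 500.0 = 83.05 g
  Na2O: 13.75% × 500.0 = 68.75 g
  SiO2: 39.45% × 500.0 = 197.2 g
  ZnO: 17.10% × 500.0 = 85.50 g
  Al2O3: 9.155% × 500.0 = 45.78 g
Sums-versus-targets review with the batch weights as given, on the stated basis (every target is met by its sum once rounding is allowed for):
  PbO: 20.14·0.9768 = 19.67 g (target 19.68 g)
  CaO: 81.73·0.5559 + 78.68·0.4781 = 83.05 g (target 83.05 g)
  Na2O: 97.60·0.4353 + 231.4·0.1135 = 68.75 g (target 68.75 g)
  SiO2: 231.4·0.6759 + 78.68·0.5190 = 197.2 g (target 197.2 g)
  ZnO: 85.67·0.9980 = 85.50 g (target 85.50 g)
  Al2O3: 231.4·0.1978 = 45.77 g (target 45.78 g)
Glass mass check: total batch − LOI = 500.0 g (per-oxide target masses sum to 500.0 g; basis as stated: 500.0 g — gaps are rounding artifacts).
Whole-batch sum: Σ batch = 595.2 g; the LOI term Σ batch·LOI equals 95.24 g; yield: glass divided by total = 84.00%.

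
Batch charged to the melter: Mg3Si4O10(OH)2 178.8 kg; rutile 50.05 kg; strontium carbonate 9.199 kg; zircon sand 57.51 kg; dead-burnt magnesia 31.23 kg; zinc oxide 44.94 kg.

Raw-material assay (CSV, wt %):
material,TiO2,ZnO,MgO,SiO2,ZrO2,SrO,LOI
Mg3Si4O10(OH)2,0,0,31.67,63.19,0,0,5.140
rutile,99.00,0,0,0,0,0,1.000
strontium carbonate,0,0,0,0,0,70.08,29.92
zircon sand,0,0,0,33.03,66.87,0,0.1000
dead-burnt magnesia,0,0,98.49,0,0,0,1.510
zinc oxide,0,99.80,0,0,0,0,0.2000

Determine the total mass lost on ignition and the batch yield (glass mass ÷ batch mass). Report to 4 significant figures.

Intermediates are shown rounded off to 4 significant digits on the page — all internal work holds full float precision throughout; every reported number takes just one rounding. All derived quantities, including LOI, net glass mass, the totals, the six compositions, yield, are recomputed from the weighed amounts per 358.7 kg of glass in full precision, as given in either problem or answer.
Loss on ignition, line by line:
  Mg3Si4O10(OH)2: 178.8 × 0.05140 = 9.190 kg
  rutile: 50.05 × 0.01000 = 0.5005 kg
  strontium carbonate: 9.199 × 0.2992 = 2.752 kg
  zircon sand: 57.51 × 0.001000 = 0.05751 kg
  dead-burnt magnesia: 31.23 × 0.01510 = 0.4716 kg
  zinc oxide: 44.94 × 0.002000 = 0.08988 kg
Total LOI = 13.06 kg
Glass = batch − LOI = 371.7 − 13.06 = 358.7 kg

LOI loss = 13.06 kg; glass = 358.7 kg; yield = 96.49%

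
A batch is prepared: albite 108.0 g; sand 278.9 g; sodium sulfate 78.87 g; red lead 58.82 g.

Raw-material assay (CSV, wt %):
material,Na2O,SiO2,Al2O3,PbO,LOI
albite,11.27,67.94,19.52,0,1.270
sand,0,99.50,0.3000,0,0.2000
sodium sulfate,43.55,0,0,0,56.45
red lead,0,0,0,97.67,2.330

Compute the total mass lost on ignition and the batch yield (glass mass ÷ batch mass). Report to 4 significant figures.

LOI loss = 47.82 g; glass = 476.8 g; yield = 90.88%

Mid-chain values appear, rounded to 4 significant digits, alongside each step. The working math holds full float precision end to end; a single rounding finalizes each reported figure — all derived quantities (four oxide percentages, net glass mass, yield, ignition loss, totals) are re-derived from the weighed amounts per 476.8 g of glass in exact precision, precisely as stated by problem or answer.
Material-by-material LOI:
  albite: 108.0 × 0.01270 = 1.372 g
  sand: 278.9 × 0.002000 = 0.5578 g
  sodium sulfate: 78.87 × 0.5645 = 44.52 g
  red lead: 58.82 × 0.02330 = 1.371 g
Total LOI = 47.82 g
Glass = batch − LOI = 524.6 − 47.82 = 476.8 g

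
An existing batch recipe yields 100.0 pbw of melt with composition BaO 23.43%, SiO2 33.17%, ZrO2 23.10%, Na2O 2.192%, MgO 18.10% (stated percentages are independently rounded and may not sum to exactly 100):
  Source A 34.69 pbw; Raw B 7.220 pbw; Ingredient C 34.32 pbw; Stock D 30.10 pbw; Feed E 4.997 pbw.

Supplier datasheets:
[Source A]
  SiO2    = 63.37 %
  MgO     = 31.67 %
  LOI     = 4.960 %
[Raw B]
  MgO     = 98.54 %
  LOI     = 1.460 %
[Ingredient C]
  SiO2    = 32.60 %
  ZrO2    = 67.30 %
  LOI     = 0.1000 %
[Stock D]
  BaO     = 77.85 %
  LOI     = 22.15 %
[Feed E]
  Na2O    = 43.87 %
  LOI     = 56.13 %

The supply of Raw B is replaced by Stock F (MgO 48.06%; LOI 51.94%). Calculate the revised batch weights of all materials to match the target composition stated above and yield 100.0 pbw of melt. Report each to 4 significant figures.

Revised batch per 100.0 pbw melt:
  Source A: 34.69 pbw
  Stock F: 14.80 pbw
  Ingredient C: 34.32 pbw
  Stock D: 30.10 pbw
  Feed E: 4.997 pbw
Total batch = 118.9 pbw; LOI loss = 18.91 pbw

Every computation keeps full float precision in all steps; mid-chain values appear, with 4-significant-digit rounding, within the worked lines — a single rounding yields every reported figure. Derived quantities are carried at full float precision (the totals, the five compositions, yield, net glass mass, ignition loss) from the weighed amounts per 100.0 pbw of glass, as they appear in the question or the answer.
The oxide mass targets at 100.0 pbw melt:
  BaO: 23.43% × 100.0 = 23.43 pbw
  SiO2: 33.17% × 100.0 = 33.17 pbw
  ZrO2: 23.10% × 100.0 = 23.10 pbw
  Na2O: 2.192% × 100.0 = 2.192 pbw
  MgO: 18.10% × 100.0 = 18.10 pbw
Per-oxide balance check working from each reported weight, relative to the basis at hand (summed amounts equal target values once rounding is allowed for):
  BaO: 30.10·0.7785 = 23.43 pbw (target 23.43 pbw)
  SiO2: 34.69·0.6337 + 34.32·0.3260 = 33.17 pbw (target 33.17 pbw)
  ZrO2: 34.32·0.6730 = 23.10 pbw (target 23.10 pbw)
  Na2O: 4.997·0.4387 = 2.192 pbw (target 2.192 pbw)
  MgO: 34.69·0.3167 + 14.80·0.4806 = 18.10 pbw (target 18.10 pbw)
Glass mass check: Σ batch − LOI loss = 99.99 pbw (summing oxide targets gives 99.99 pbw; with the basis standing at 100.0 pbw — rounding explains the deltas).
Batch total: Σ batch = 118.9 pbw; ignition loss, Σ(batch × LOI) = 18.91 pbw; the yield ratio, glass ÷ batch: 84.09%.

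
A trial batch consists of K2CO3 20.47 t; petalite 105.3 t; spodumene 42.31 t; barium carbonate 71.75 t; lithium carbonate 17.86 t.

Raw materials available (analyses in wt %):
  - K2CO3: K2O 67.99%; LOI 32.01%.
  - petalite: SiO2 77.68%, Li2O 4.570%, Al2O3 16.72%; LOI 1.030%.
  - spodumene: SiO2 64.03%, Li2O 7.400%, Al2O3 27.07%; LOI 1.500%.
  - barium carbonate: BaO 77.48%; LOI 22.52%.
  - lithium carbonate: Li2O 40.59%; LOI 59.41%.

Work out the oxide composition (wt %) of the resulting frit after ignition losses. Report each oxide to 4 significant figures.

Glass mass = 222.6 t (batch 257.7 − LOI 35.04).
Composition: K2O 6.251%, SiO2 48.91%, Li2O 6.824%, BaO 24.97%, Al2O3 13.05%

In-progress results are printed rounded to four significant digits when written out — the whole derivation maintains exact precision at all times; every reported figure is rounded only once; the derived quantities, which include ignition loss, the five compositions, the yield, the totals, net glass mass, are carried in full float precision, precisely as stated by either problem or answer, using the weight values on 222.6 t of glass.
Mass of each oxide from the mix:
  K2O: 20.47·0.6799 = 13.92 t
  SiO2: 105.3·0.7768 + 42.31·0.6403 = 108.9 t
  Li2O: 105.3·0.04570 + 42.31·0.07400 + 17.86·0.4059 = 15.19 t
  BaO: 71.75·0.7748 = 55.59 t
  Al2O3: 105.3·0.1672 + 42.31·0.2707 = 29.06 t
LOI: 20.47·0.3201 + 105.3·0.01030 + 42.31·0.01500 + 71.75·0.2252 + 17.86·0.5941 = 35.04 t
The glass mass, total less LOI, = 257.7 − 35.04 = 222.6 t (the oxide masses sum to this)
percent share: oxide ÷ glass, ×100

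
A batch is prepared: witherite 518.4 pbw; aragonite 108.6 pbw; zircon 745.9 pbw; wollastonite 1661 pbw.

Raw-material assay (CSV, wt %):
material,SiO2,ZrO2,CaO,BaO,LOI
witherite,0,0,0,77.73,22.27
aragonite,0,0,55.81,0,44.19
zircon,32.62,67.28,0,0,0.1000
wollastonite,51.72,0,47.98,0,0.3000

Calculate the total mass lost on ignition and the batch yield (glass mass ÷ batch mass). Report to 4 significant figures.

Full precision is kept through every step; working values are printed (rounded to 4 significant digits) on the page — every reported number is rounded a single time. The derived quantities (the four compositions, the yield, ignition loss, totals, net glass mass) are computed from the weighed amounts at 2865 pbw of glass at full float precision as written in problem or answer.
Each material's LOI contribution:
  witherite: 518.4 × 0.2227 = 115.4 pbw
  aragonite: 108.6 × 0.4419 = 47.99 pbw
  zircon: 745.9 × 0.001000 = 0.7459 pbw
  wollastonite: 1661 × 0.003000 = 4.983 pbw
Total LOI = 169.2 pbw
Glass = batch − LOI = 3034 − 169.2 = 2865 pbw

LOI loss = 169.2 pbw; glass = 2865 pbw; yield = 94.42%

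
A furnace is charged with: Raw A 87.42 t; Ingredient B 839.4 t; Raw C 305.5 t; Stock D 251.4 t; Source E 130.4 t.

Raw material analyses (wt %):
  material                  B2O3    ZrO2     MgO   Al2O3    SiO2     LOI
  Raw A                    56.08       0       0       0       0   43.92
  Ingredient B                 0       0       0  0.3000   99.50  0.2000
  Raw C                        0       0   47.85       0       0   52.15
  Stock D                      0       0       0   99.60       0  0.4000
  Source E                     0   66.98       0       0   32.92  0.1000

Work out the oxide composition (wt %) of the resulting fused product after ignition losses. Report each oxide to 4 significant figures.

Glass mass = 1414 t (batch 1614 − LOI 200.5).
Composition: B2O3 3.468%, ZrO2 6.179%, MgO 10.34%, Al2O3 17.89%, SiO2 62.12%

Working values appear, with 4-significant-figure rounding, in the working. The whole derivation runs at exact precision at every stage — each reported value carries a single rounding — all derived quantities are rebuilt in exact precision (yield, the five compositions, net glass mass, LOI, totals) from the batch weights for 1414 t of glass as quoted within the problem or answer text.
Mass of each oxide from the mix:
  B2O3: 87.42·0.5608 = 49.03 t
  ZrO2: 130.4·0.6698 = 87.34 t
  MgO: 305.5·0.4785 = 146.2 t
  Al2O3: 839.4·0.003000 + 251.4·0.9960 = 252.9 t
  SiO2: 839.4·0.9950 + 130.4·0.3292 = 878.1 t
LOI: 87.42·0.4392 + 839.4·0.002000 + 305.5·0.5215 + 251.4·0.004000 + 130.4·0.001000 = 200.5 t
Net of LOI, the glass mass = 1614 − 200.5 = 1414 t (= Σ oxide masses)
each wt % is 100 × oxide ÷ glass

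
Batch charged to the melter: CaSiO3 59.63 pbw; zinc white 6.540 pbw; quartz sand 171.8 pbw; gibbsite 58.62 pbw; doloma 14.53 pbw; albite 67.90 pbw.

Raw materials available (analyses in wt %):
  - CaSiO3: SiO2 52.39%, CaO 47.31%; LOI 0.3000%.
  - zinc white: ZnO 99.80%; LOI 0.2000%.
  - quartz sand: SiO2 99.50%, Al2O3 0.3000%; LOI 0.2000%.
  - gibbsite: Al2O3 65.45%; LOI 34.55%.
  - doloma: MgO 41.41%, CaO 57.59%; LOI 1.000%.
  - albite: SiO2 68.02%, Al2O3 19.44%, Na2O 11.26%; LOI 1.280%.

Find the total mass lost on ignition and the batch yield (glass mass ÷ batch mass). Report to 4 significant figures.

LOI loss = 21.80 pbw; glass = 357.2 pbw; yield = 94.25%

Intermediates are displayed, with 4-significant-figure rounding, in the working; all arithmetic holds exact precision at all times. Each reported value sees exactly one rounding. All derived quantities (glass mass, LOI, six oxide percentages, yield, totals) are computed starting from the weights on 357.2 pbw of glass at full precision as they appear in problem or answer.
Material-by-material LOI:
  CaSiO3: 59.63 × 0.003000 = 0.1789 pbw
  zinc white: 6.540 × 0.002000 = 0.01308 pbw
  quartz sand: 171.8 × 0.002000 = 0.3436 pbw
  gibbsite: 58.62 × 0.3455 = 20.25 pbw
  doloma: 14.53 × 0.01000 = 0.1453 pbw
  albite: 67.90 × 0.01280 = 0.8691 pbw
Total LOI = 21.80 pbw
Glass = batch − LOI = 379.0 − 21.80 = 357.2 pbw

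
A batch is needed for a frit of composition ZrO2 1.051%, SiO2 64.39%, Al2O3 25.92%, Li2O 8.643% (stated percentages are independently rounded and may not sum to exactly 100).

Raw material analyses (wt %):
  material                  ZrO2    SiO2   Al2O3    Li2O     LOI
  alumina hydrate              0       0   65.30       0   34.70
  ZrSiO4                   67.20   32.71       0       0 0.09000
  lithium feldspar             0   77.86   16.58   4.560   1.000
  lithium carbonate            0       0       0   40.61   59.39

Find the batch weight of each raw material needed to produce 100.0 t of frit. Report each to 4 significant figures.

Batch per 100.0 t frit:
  alumina hydrate: 18.86 t
  ZrSiO4: 1.564 t
  lithium feldspar: 82.04 t
  lithium carbonate: 12.07 t
Total batch = 114.5 t; LOI loss = 14.53 t; yield = 87.31%

Mid-chain values appear rounded to 4 significant digits at each printed step; each numeric step carries full float precision in all steps — a single rounding finalizes each reported value — derived quantities are re-derived starting from the weights for 100.0 t of glass at exact precision (net glass mass, four oxide percentages, ignition loss, the totals, the yield) precisely as stated by the problem or the answer.
Target masses of each oxide per 100.0 t frit:
  ZrO2: 1.051% × 100.0 = 1.051 t
  SiO2: 64.39% × 100.0 = 64.39 t
  Al2O3: 25.92% × 100.0 = 25.92 t
  Li2O: 8.643% × 100.0 = 8.643 t
Mass-balance tally per oxide working from each reported weight, under the basis named above (sum by sum, the targets are met up to rounding of the answer):
  ZrO2: 1.564·0.6720 = 1.051 t (target 1.051 t)
  SiO2: 1.564·0.3271 + 82.04·0.7786 = 64.39 t (target 64.39 t)
  Al2O3: 18.86·0.6530 + 82.04·0.1658 = 25.92 t (target 25.92 t)
  Li2O: 82.04·0.04560 + 12.07·0.4061 = 8.643 t (target 8.643 t)
Glass-mass sanity pass: batch Σ − ignition loss = 100.0 t (summing oxide targets gives 100.0 t; the stated basis being 100.0 t — a pure rounding effect).
Summing the batch: Σ batch = 114.5 t; LOI removed, Σ of batch·LOI: 14.53 t; as yield: glass ÷ batch → 87.31%.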